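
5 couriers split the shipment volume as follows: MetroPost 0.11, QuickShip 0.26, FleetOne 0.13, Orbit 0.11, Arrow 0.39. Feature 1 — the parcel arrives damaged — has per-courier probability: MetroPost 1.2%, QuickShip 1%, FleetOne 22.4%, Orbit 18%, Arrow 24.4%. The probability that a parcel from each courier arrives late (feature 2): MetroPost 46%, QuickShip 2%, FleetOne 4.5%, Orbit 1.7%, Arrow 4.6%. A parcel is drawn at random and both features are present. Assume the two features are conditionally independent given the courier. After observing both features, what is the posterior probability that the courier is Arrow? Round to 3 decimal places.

0.655

Prior × likelihood for each hypothesis:
  MetroPost: 0.11 × 0.012 × 0.46 = 0.0006072
  QuickShip: 0.26 × 0.01 × 0.02 = 0.000052
  FleetOne: 0.13 × 0.224 × 0.045 = 0.0013104
  Orbit: 0.11 × 0.18 × 0.017 = 0.0003366
  Arrow: 0.39 × 0.244 × 0.046 = 0.00437736
Sum = 0.00668356.
P(Arrow | evidence) = 0.00437736 / 0.00668356 ≈ 0.655.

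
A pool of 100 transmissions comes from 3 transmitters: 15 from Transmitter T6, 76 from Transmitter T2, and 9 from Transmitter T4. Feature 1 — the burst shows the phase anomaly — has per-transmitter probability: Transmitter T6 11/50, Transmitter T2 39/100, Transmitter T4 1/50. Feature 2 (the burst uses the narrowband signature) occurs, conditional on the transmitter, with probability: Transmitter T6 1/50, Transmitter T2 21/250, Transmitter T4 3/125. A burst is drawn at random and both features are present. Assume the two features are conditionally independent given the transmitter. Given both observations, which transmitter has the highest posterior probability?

Transmitter T2

Prior × likelihood for each hypothesis:
  Transmitter T6: 0.15 × 0.22 × 0.02 = 0.00066
  Transmitter T2: 0.76 × 0.39 × 0.084 = 0.0248976
  Transmitter T4: 0.09 × 0.02 × 0.024 = 0.0000432
Total = 0.0256008.
Largest term belongs to Transmitter T2, so Transmitter T2 is most probable.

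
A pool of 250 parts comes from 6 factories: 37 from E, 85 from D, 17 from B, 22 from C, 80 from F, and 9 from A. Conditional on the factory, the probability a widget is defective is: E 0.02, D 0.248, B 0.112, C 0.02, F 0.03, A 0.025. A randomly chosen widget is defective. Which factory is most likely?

Unnormalized posteriors (prior × likelihood):
  E: 0.148 × 0.02 = 0.00296
  D: 0.34 × 0.248 = 0.08432
  B: 0.068 × 0.112 = 0.007616
  C: 0.088 × 0.02 = 0.00176
  F: 0.32 × 0.03 = 0.0096
  A: 0.036 × 0.025 = 0.0009
Normalizing constant = 0.107156.
Largest term belongs to D, so D is most probable.

D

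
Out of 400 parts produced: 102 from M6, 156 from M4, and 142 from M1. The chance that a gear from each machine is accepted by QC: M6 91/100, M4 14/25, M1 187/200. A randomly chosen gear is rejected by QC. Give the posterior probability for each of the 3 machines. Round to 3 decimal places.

M6 0.105, M4 0.789, M1 0.106

Taking complements, P(rejected | each) = M6 0.09, M4 0.44, M1 0.065.
Compute prior × likelihood for every hypothesis:
  M6: 0.255 × 0.09 = 0.02295
  M4: 0.39 × 0.44 = 0.1716
  M1: 0.355 × 0.065 = 0.023075
Sum = 0.217625.
P(M6 | rejected) = 0.02295/0.217625 ≈ 0.105
P(M4 | rejected) = 0.1716/0.217625 ≈ 0.789
P(M1 | rejected) = 0.023075/0.217625 ≈ 0.106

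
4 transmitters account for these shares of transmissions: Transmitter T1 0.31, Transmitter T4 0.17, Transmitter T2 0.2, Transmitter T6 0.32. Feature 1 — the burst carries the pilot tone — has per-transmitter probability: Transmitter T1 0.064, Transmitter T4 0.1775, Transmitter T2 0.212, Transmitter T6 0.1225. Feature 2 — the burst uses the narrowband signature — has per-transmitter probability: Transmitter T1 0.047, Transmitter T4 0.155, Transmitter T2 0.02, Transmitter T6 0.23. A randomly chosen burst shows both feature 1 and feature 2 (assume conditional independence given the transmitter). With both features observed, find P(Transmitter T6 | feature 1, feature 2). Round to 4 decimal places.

By Bayes' rule, posterior ∝ prior × likelihood:
  Transmitter T1: 0.31 × 0.064 × 0.047 = 0.00093248
  Transmitter T4: 0.17 × 0.1775 × 0.155 = 0.004677125
  Transmitter T2: 0.2 × 0.212 × 0.02 = 0.000848
  Transmitter T6: 0.32 × 0.1225 × 0.23 = 0.009016
Normalizing constant = 0.015473605.
P(Transmitter T6 | evidence) = 0.009016 / 0.015473605 ≈ 0.5827.

0.5827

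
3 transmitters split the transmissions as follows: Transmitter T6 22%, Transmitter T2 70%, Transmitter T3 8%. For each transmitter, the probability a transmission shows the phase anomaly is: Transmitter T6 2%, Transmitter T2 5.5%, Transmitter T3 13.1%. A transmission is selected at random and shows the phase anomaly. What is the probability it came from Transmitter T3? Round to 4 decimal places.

By Bayes' rule, posterior ∝ prior × likelihood:
  Transmitter T6: 0.22 × 0.02 = 0.0044
  Transmitter T2: 0.7 × 0.055 = 0.0385
  Transmitter T3: 0.08 × 0.131 = 0.01048
Total = 0.05338.
P(Transmitter T3 | evidence) = 0.01048 / 0.05338 ≈ 0.1963.

0.1963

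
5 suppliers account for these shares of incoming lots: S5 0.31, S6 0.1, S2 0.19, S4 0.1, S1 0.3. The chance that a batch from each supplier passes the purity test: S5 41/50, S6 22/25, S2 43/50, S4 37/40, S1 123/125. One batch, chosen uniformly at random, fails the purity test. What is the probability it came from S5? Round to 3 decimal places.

0.523

Taking complements, P(off-spec | each) = S5 0.18, S6 0.12, S2 0.14, S4 0.075, S1 0.016.
By Bayes' rule, posterior ∝ prior × likelihood:
  S5: 0.31 × 0.18 = 0.0558
  S6: 0.1 × 0.12 = 0.012
  S2: 0.19 × 0.14 = 0.0266
  S4: 0.1 × 0.075 = 0.0075
  S1: 0.3 × 0.016 = 0.0048
Total = 0.1067.
P(S5 | evidence) = 0.0558 / 0.1067 ≈ 0.523.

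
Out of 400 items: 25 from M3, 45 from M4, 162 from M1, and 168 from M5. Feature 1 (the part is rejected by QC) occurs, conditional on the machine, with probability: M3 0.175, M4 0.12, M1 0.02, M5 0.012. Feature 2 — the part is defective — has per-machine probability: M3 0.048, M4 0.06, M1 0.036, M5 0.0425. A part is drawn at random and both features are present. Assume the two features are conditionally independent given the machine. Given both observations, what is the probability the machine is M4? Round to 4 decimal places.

0.4400

Compute prior × likelihood for every hypothesis:
  M3: 0.0625 × 0.175 × 0.048 = 0.000525
  M4: 0.1125 × 0.12 × 0.06 = 0.00081
  M1: 0.405 × 0.02 × 0.036 = 0.0002916
  M5: 0.42 × 0.012 × 0.0425 = 0.0002142
Normalizing constant = 0.0018408.
P(M4 | evidence) = 0.00081 / 0.0018408 ≈ 0.4400.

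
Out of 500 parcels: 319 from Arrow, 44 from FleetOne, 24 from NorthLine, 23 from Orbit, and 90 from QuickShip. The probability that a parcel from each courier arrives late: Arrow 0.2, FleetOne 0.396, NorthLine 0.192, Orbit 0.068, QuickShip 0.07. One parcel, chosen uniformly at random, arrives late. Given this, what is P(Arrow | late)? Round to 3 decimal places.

Unnormalized posteriors (prior × likelihood):
  Arrow: 0.638 × 0.2 = 0.1276
  FleetOne: 0.088 × 0.396 = 0.034848
  NorthLine: 0.048 × 0.192 = 0.009216
  Orbit: 0.046 × 0.068 = 0.003128
  QuickShip: 0.18 × 0.07 = 0.0126
Normalizing constant = 0.187392.
P(Arrow | evidence) = 0.1276 / 0.187392 ≈ 0.681.

0.681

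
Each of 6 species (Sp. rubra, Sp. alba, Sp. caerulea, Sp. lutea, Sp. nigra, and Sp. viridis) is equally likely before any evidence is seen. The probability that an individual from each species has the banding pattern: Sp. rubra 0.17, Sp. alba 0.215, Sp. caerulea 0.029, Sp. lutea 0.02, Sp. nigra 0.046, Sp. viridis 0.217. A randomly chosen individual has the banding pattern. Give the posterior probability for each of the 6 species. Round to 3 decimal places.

Sp. rubra 0.244, Sp. alba 0.308, Sp. caerulea 0.042, Sp. lutea 0.029, Sp. nigra 0.066, Sp. viridis 0.311

Since the prior is uniform, the posterior is proportional to the likelihood:
  Sp. rubra: 0.17
  Sp. alba: 0.215
  Sp. caerulea: 0.029
  Sp. lutea: 0.02
  Sp. nigra: 0.046
  Sp. viridis: 0.217
Total = 0.697.
P(Sp. rubra | banded) = 0.17/0.697 ≈ 0.244
P(Sp. alba | banded) = 0.215/0.697 ≈ 0.308
P(Sp. caerulea | banded) = 0.029/0.697 ≈ 0.042
P(Sp. lutea | banded) = 0.02/0.697 ≈ 0.029
P(Sp. nigra | banded) = 0.046/0.697 ≈ 0.066
P(Sp. viridis | banded) = 0.217/0.697 ≈ 0.311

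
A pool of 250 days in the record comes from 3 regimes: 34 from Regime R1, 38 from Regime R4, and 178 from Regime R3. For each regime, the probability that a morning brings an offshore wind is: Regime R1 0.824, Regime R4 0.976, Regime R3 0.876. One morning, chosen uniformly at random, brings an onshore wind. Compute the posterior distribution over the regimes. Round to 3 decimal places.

Regime R1 0.207, Regime R4 0.031, Regime R3 0.762

Taking complements, P(onshore | each) = Regime R1 0.176, Regime R4 0.024, Regime R3 0.124.
By Bayes' rule, posterior ∝ prior × likelihood:
  Regime R1: 0.136 × 0.176 = 0.023936
  Regime R4: 0.152 × 0.024 = 0.003648
  Regime R3: 0.712 × 0.124 = 0.088288
Sum = 0.115872.
P(Regime R1 | onshore) = 0.023936/0.115872 ≈ 0.207
P(Regime R4 | onshore) = 0.003648/0.115872 ≈ 0.031
P(Regime R3 | onshore) = 0.088288/0.115872 ≈ 0.762
(Check: 0.207+0.031+0.762 = 1.000.)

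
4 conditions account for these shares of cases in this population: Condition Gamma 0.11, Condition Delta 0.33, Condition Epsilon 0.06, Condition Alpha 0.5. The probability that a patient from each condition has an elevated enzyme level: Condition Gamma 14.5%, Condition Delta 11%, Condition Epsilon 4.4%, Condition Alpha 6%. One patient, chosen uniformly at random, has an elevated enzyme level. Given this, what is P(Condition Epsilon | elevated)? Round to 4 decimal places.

0.0311

Compute prior × likelihood for every hypothesis:
  Condition Gamma: 0.11 × 0.145 = 0.01595
  Condition Delta: 0.33 × 0.11 = 0.0363
  Condition Epsilon: 0.06 × 0.044 = 0.00264
  Condition Alpha: 0.5 × 0.06 = 0.03
Normalizing constant = 0.08489.
P(Condition Epsilon | evidence) = 0.00264 / 0.08489 ≈ 0.0311.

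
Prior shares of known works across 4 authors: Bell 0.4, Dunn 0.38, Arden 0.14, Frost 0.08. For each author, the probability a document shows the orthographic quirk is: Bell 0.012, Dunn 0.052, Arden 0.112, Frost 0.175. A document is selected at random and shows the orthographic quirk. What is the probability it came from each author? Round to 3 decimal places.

Bell 0.088, Dunn 0.364, Arden 0.289, Frost 0.258

Unnormalized posteriors (prior × likelihood):
  Bell: 0.4 × 0.012 = 0.0048
  Dunn: 0.38 × 0.052 = 0.01976
  Arden: 0.14 × 0.112 = 0.01568
  Frost: 0.08 × 0.175 = 0.014
Sum = 0.05424.
P(Bell | quirk) = 0.0048/0.05424 ≈ 0.088
P(Dunn | quirk) = 0.01976/0.05424 ≈ 0.364
P(Arden | quirk) = 0.01568/0.05424 ≈ 0.289
P(Frost | quirk) = 0.014/0.05424 ≈ 0.258
(Check: 0.088+0.364+0.289+0.258 = 0.999.)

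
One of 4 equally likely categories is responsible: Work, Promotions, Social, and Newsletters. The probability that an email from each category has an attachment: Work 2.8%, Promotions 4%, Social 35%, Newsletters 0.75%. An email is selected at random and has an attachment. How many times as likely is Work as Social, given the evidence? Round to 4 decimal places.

0.0800

Since the prior is uniform, the posterior is proportional to the likelihood:
  Work: 0.028
  Promotions: 0.04
  Social: 0.35
  Newsletters: 0.0075
Total = 0.4255.
The ratio is 0.028 / 0.35 (the normalizer cancels) = 0.0800.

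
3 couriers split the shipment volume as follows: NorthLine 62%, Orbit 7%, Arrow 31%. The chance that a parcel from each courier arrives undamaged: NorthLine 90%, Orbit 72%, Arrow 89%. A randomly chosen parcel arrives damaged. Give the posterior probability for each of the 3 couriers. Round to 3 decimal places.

Taking complements, P(damaged | each) = NorthLine 0.1, Orbit 0.28, Arrow 0.11.
Unnormalized posteriors (prior × likelihood):
  NorthLine: 0.62 × 0.1 = 0.062
  Orbit: 0.07 × 0.28 = 0.0196
  Arrow: 0.31 × 0.11 = 0.0341
Total = 0.1157.
P(NorthLine | damaged) = 0.062/0.1157 ≈ 0.536
P(Orbit | damaged) = 0.0196/0.1157 ≈ 0.169
P(Arrow | damaged) = 0.0341/0.1157 ≈ 0.295

NorthLine 0.536, Orbit 0.169, Arrow 0.295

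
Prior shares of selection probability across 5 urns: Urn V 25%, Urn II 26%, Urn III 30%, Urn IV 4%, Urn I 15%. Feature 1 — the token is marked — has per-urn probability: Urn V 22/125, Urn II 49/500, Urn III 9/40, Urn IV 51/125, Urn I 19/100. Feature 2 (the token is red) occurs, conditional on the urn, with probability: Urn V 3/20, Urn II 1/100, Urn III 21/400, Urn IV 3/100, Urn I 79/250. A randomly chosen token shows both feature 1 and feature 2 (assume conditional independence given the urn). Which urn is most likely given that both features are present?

By Bayes' rule, posterior ∝ prior × likelihood:
  Urn V: 0.25 × 0.176 × 0.15 = 0.0066
  Urn II: 0.26 × 0.098 × 0.01 = 0.0002548
  Urn III: 0.3 × 0.225 × 0.0525 = 0.00354375
  Urn IV: 0.04 × 0.408 × 0.03 = 0.0004896
  Urn I: 0.15 × 0.19 × 0.316 = 0.009006
Normalizing constant = 0.01989415.
Largest term belongs to Urn I, so Urn I is most probable.

Urn I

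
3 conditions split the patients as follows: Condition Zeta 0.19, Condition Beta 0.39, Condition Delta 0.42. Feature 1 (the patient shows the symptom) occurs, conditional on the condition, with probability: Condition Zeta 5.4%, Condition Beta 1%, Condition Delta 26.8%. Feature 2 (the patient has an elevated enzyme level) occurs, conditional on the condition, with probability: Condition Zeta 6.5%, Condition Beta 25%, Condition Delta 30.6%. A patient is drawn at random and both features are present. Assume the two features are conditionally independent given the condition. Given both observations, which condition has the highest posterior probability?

By Bayes' rule, posterior ∝ prior × likelihood:
  Condition Zeta: 0.19 × 0.054 × 0.065 = 0.0006669
  Condition Beta: 0.39 × 0.01 × 0.25 = 0.000975
  Condition Delta: 0.42 × 0.268 × 0.306 = 0.03444336
Normalizing constant = 0.03608526.
Largest term belongs to Condition Delta, so Condition Delta is most probable.

Condition Delta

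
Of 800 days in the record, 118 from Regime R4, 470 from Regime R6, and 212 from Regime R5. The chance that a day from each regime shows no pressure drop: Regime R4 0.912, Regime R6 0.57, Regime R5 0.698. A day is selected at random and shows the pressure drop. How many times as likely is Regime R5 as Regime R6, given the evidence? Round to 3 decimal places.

0.317

Taking complements, P(drop | each) = Regime R4 0.088, Regime R6 0.43, Regime R5 0.302.
Compute prior × likelihood for every hypothesis:
  Regime R4: 0.1475 × 0.088 = 0.01298
  Regime R6: 0.5875 × 0.43 = 0.252625
  Regime R5: 0.265 × 0.302 = 0.08003
Sum = 0.345635.
The ratio is 0.08003 / 0.252625 (the normalizer cancels) = 0.317.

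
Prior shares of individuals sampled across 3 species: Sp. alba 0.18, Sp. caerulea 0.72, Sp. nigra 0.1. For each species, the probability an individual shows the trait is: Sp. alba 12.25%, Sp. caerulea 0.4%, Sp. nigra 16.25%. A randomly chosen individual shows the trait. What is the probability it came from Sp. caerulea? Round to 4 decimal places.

0.0699

Prior × likelihood for each hypothesis:
  Sp. alba: 0.18 × 0.1225 = 0.02205
  Sp. caerulea: 0.72 × 0.004 = 0.00288
  Sp. nigra: 0.1 × 0.1625 = 0.01625
Normalizing constant = 0.04118.
P(Sp. caerulea | evidence) = 0.00288 / 0.04118 ≈ 0.0699.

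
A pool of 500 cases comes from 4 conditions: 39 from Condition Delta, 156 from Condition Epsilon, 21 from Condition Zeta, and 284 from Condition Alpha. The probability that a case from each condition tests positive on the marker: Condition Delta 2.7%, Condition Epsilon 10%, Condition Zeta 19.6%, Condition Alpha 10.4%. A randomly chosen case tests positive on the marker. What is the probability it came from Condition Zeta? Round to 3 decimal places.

0.082

Compute prior × likelihood for every hypothesis:
  Condition Delta: 0.078 × 0.027 = 0.002106
  Condition Epsilon: 0.312 × 0.1 = 0.0312
  Condition Zeta: 0.042 × 0.196 = 0.008232
  Condition Alpha: 0.568 × 0.104 = 0.059072
Total = 0.10061.
P(Condition Zeta | evidence) = 0.008232 / 0.10061 ≈ 0.082.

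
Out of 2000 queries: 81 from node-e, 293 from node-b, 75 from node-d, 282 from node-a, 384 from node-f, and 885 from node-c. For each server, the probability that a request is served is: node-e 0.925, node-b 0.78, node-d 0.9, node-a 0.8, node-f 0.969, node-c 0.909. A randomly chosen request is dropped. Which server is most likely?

Taking complements, P(dropped | each) = node-e 0.075, node-b 0.22, node-d 0.1, node-a 0.2, node-f 0.031, node-c 0.091.
Unnormalized posteriors (prior × likelihood):
  node-e: 0.0405 × 0.075 = 0.0030375
  node-b: 0.1465 × 0.22 = 0.03223
  node-d: 0.0375 × 0.1 = 0.00375
  node-a: 0.141 × 0.2 = 0.0282
  node-f: 0.192 × 0.031 = 0.005952
  node-c: 0.4425 × 0.091 = 0.0402675
Normalizing constant = 0.113437.
Largest term belongs to node-c, so node-c is most probable.

node-c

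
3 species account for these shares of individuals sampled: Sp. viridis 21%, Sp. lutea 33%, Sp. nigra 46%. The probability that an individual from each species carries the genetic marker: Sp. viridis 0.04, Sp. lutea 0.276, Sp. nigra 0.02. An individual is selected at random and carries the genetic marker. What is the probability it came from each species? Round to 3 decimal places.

Sp. viridis 0.077, Sp. lutea 0.838, Sp. nigra 0.085

Unnormalized posteriors (prior × likelihood):
  Sp. viridis: 0.21 × 0.04 = 0.0084
  Sp. lutea: 0.33 × 0.276 = 0.09108
  Sp. nigra: 0.46 × 0.02 = 0.0092
Sum = 0.10868.
P(Sp. viridis | marker) = 0.0084/0.10868 ≈ 0.077
P(Sp. lutea | marker) = 0.09108/0.10868 ≈ 0.838
P(Sp. nigra | marker) = 0.0092/0.10868 ≈ 0.085
(Check: 0.077+0.838+0.085 = 1.000.)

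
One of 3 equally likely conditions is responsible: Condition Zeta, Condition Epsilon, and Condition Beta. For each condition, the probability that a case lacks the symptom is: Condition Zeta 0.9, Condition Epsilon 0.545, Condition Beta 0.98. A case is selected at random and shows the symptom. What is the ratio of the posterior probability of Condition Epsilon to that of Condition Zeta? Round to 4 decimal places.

Taking complements, P(symptomatic | each) = Condition Zeta 0.1, Condition Epsilon 0.455, Condition Beta 0.02.
With a uniform prior (1/3 each), posterior ∝ likelihood:
  Condition Zeta: 0.1
  Condition Epsilon: 0.455
  Condition Beta: 0.02
Sum = 0.575.
The ratio is 0.455 / 0.1 (the normalizer cancels) = 4.5500.

4.5500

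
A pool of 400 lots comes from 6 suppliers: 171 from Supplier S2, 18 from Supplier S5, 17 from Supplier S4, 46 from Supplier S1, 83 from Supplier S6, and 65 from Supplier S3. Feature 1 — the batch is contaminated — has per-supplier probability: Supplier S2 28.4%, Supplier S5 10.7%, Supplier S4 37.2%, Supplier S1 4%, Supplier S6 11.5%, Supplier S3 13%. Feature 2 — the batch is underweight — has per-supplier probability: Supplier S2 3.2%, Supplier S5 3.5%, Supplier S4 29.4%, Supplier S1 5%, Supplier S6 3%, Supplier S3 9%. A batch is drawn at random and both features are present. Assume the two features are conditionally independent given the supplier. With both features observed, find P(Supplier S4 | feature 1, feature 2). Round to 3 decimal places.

Prior × likelihood for each hypothesis:
  Supplier S2: 0.4275 × 0.284 × 0.032 = 0.00388512
  Supplier S5: 0.045 × 0.107 × 0.035 = 0.000168525
  Supplier S4: 0.0425 × 0.372 × 0.294 = 0.00464814
  Supplier S1: 0.115 × 0.04 × 0.05 = 0.00023
  Supplier S6: 0.2075 × 0.115 × 0.03 = 0.000715875
  Supplier S3: 0.1625 × 0.13 × 0.09 = 0.00190125
Total = 0.01154891.
P(Supplier S4 | evidence) = 0.00464814 / 0.01154891 ≈ 0.402.

0.402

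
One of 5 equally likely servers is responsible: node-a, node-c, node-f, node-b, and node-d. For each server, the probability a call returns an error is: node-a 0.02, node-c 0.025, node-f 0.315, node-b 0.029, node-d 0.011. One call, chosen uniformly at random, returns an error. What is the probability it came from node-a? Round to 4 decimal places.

0.0500

With a uniform prior (1/5 each), posterior ∝ likelihood:
  node-a: 0.02
  node-c: 0.025
  node-f: 0.315
  node-b: 0.029
  node-d: 0.011
Sum = 0.4.
P(node-a | evidence) = 0.02 / 0.4 ≈ 0.0500.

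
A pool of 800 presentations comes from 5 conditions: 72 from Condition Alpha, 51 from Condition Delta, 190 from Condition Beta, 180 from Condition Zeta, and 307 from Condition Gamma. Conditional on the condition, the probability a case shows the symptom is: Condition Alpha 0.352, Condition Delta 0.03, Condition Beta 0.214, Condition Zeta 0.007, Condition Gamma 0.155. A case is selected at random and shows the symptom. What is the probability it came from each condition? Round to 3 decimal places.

Condition Alpha 0.218, Condition Delta 0.013, Condition Beta 0.349, Condition Zeta 0.011, Condition Gamma 0.409

Prior × likelihood for each hypothesis:
  Condition Alpha: 0.09 × 0.352 = 0.03168
  Condition Delta: 0.06375 × 0.03 = 0.0019125
  Condition Beta: 0.2375 × 0.214 = 0.050825
  Condition Zeta: 0.225 × 0.007 = 0.001575
  Condition Gamma: 0.38375 × 0.155 = 0.05948125
Sum = 0.14547375.
P(Condition Alpha | symptomatic) = 0.03168/0.14547375 ≈ 0.218
P(Condition Delta | symptomatic) = 0.0019125/0.14547375 ≈ 0.013
P(Condition Beta | symptomatic) = 0.050825/0.14547375 ≈ 0.349
P(Condition Zeta | symptomatic) = 0.001575/0.14547375 ≈ 0.011
P(Condition Gamma | symptomatic) = 0.05948125/0.14547375 ≈ 0.409
(Check: 0.218+0.013+0.349+0.011+0.409 = 1.000.)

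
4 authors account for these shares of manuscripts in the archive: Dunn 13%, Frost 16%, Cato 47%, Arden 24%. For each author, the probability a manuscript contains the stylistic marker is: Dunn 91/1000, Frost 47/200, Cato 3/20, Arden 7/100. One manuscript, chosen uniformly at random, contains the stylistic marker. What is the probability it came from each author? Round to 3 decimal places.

Unnormalized posteriors (prior × likelihood):
  Dunn: 0.13 × 0.091 = 0.01183
  Frost: 0.16 × 0.235 = 0.0376
  Cato: 0.47 × 0.15 = 0.0705
  Arden: 0.24 × 0.07 = 0.0168
Sum = 0.13673.
P(Dunn | marker) = 0.01183/0.13673 ≈ 0.087
P(Frost | marker) = 0.0376/0.13673 ≈ 0.275
P(Cato | marker) = 0.0705/0.13673 ≈ 0.516
P(Arden | marker) = 0.0168/0.13673 ≈ 0.123

Dunn 0.087, Frost 0.275, Cato 0.516, Arden 0.123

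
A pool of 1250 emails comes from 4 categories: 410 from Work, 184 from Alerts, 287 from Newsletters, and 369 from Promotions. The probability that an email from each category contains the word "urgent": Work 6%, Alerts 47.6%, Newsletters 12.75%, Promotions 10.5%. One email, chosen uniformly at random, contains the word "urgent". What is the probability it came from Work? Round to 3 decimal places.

Compute prior × likelihood for every hypothesis:
  Work: 0.328 × 0.06 = 0.01968
  Alerts: 0.1472 × 0.476 = 0.0700672
  Newsletters: 0.2296 × 0.1275 = 0.029274
  Promotions: 0.2952 × 0.105 = 0.030996
Total = 0.1500172.
P(Work | evidence) = 0.01968 / 0.1500172 ≈ 0.131.

0.131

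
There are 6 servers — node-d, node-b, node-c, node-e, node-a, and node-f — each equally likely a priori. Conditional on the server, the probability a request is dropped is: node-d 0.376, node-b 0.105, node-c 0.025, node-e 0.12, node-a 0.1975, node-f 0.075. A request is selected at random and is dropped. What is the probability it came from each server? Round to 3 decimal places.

With a uniform prior (1/6 each), posterior ∝ likelihood:
  node-d: 0.376
  node-b: 0.105
  node-c: 0.025
  node-e: 0.12
  node-a: 0.1975
  node-f: 0.075
Sum = 0.8985.
P(node-d | dropped) = 0.376/0.8985 ≈ 0.418
P(node-b | dropped) = 0.105/0.8985 ≈ 0.117
P(node-c | dropped) = 0.025/0.8985 ≈ 0.028
P(node-e | dropped) = 0.12/0.8985 ≈ 0.134
P(node-a | dropped) = 0.1975/0.8985 ≈ 0.220
P(node-f | dropped) = 0.075/0.8985 ≈ 0.083

node-d 0.418, node-b 0.117, node-c 0.028, node-e 0.134, node-a 0.220, node-f 0.083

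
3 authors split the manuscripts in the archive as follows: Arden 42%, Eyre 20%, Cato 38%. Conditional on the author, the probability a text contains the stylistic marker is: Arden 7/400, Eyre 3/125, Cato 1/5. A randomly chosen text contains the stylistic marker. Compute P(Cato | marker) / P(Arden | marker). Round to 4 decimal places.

By Bayes' rule, posterior ∝ prior × likelihood:
  Arden: 0.42 × 0.0175 = 0.00735
  Eyre: 0.2 × 0.024 = 0.0048
  Cato: 0.38 × 0.2 = 0.076
Total = 0.08815.
The ratio is 0.076 / 0.00735 (the normalizer cancels) = 10.3401.

10.3401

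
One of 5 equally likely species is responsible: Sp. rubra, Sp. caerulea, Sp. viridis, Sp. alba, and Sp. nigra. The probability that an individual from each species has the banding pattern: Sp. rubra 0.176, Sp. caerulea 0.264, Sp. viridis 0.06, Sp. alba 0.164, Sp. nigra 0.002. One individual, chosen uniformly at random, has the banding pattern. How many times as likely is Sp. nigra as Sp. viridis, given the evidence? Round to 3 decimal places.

0.033

With a uniform prior (1/5 each), posterior ∝ likelihood:
  Sp. rubra: 0.176
  Sp. caerulea: 0.264
  Sp. viridis: 0.06
  Sp. alba: 0.164
  Sp. nigra: 0.002
Sum = 0.666.
The ratio is 0.002 / 0.06 (the normalizer cancels) = 0.033.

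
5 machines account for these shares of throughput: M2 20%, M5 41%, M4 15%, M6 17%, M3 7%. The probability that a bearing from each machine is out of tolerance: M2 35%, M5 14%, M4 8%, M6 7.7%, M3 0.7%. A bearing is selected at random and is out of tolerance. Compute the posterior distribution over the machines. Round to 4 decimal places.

Prior × likelihood for each hypothesis:
  M2: 0.2 × 0.35 = 0.07
  M5: 0.41 × 0.14 = 0.0574
  M4: 0.15 × 0.08 = 0.012
  M6: 0.17 × 0.077 = 0.01309
  M3: 0.07 × 0.007 = 0.00049
Sum = 0.15298.
P(M2 | oversize) = 0.07/0.15298 ≈ 0.4576
P(M5 | oversize) = 0.0574/0.15298 ≈ 0.3752
P(M4 | oversize) = 0.012/0.15298 ≈ 0.0784
P(M6 | oversize) = 0.01309/0.15298 ≈ 0.0856
P(M3 | oversize) = 0.00049/0.15298 ≈ 0.0032

M2 0.4576, M5 0.3752, M4 0.0784, M6 0.0856, M3 0.0032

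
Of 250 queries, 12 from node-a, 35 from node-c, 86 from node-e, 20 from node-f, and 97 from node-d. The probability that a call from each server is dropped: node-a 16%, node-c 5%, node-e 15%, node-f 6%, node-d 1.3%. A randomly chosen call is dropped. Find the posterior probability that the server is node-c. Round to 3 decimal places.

0.092

Unnormalized posteriors (prior × likelihood):
  node-a: 0.048 × 0.16 = 0.00768
  node-c: 0.14 × 0.05 = 0.007
  node-e: 0.344 × 0.15 = 0.0516
  node-f: 0.08 × 0.06 = 0.0048
  node-d: 0.388 × 0.013 = 0.005044
Normalizing constant = 0.076124.
P(node-c | evidence) = 0.007 / 0.076124 ≈ 0.092.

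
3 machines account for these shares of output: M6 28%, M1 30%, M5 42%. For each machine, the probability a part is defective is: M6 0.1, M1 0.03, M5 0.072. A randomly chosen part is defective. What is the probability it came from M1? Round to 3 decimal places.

0.134

Unnormalized posteriors (prior × likelihood):
  M6: 0.28 × 0.1 = 0.028
  M1: 0.3 × 0.03 = 0.009
  M5: 0.42 × 0.072 = 0.03024
Total = 0.06724.
P(M1 | evidence) = 0.009 / 0.06724 ≈ 0.134.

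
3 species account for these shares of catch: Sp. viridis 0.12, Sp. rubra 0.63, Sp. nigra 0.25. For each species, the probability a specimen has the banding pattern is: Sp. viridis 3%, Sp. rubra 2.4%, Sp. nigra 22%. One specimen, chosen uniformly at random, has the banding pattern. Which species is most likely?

Sp. nigra

By Bayes' rule, posterior ∝ prior × likelihood:
  Sp. viridis: 0.12 × 0.03 = 0.0036
  Sp. rubra: 0.63 × 0.024 = 0.01512
  Sp. nigra: 0.25 × 0.22 = 0.055
Normalizing constant = 0.07372.
Largest term belongs to Sp. nigra, so Sp. nigra is most probable.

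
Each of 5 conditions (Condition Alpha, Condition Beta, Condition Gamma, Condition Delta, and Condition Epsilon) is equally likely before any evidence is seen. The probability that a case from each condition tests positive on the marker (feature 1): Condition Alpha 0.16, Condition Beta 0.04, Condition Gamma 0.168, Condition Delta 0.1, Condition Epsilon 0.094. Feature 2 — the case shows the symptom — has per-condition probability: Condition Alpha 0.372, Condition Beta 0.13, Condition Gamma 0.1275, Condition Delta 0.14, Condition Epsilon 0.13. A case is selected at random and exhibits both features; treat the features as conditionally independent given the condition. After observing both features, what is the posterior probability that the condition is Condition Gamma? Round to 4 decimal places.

Since the prior is uniform, the posterior is proportional to the likelihood:
  Condition Alpha: 0.16 × 0.372 = 0.05952
  Condition Beta: 0.04 × 0.13 = 0.0052
  Condition Gamma: 0.168 × 0.1275 = 0.02142
  Condition Delta: 0.1 × 0.14 = 0.014
  Condition Epsilon: 0.094 × 0.13 = 0.01222
Normalizing constant = 0.11236.
P(Condition Gamma | evidence) = 0.02142 / 0.11236 ≈ 0.1906.

0.1906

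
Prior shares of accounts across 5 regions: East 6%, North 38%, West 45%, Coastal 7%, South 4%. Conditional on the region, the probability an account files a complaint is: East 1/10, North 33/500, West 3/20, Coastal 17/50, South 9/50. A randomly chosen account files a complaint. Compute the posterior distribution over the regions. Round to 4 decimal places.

Unnormalized posteriors (prior × likelihood):
  East: 0.06 × 0.1 = 0.006
  North: 0.38 × 0.066 = 0.02508
  West: 0.45 × 0.15 = 0.0675
  Coastal: 0.07 × 0.34 = 0.0238
  South: 0.04 × 0.18 = 0.0072
Sum = 0.12958.
P(East | complaint) = 0.006/0.12958 ≈ 0.0463
P(North | complaint) = 0.02508/0.12958 ≈ 0.1935
P(West | complaint) = 0.0675/0.12958 ≈ 0.5209
P(Coastal | complaint) = 0.0238/0.12958 ≈ 0.1837
P(South | complaint) = 0.0072/0.12958 ≈ 0.0556

East 0.0463, North 0.1935, West 0.5209, Coastal 0.1837, South 0.0556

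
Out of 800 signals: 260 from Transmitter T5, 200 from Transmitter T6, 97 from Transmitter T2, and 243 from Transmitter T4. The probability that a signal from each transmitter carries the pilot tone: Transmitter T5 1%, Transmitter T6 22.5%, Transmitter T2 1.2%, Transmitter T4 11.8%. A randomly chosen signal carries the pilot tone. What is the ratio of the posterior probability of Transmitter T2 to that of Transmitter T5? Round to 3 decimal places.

0.448

Unnormalized posteriors (prior × likelihood):
  Transmitter T5: 0.325 × 0.01 = 0.00325
  Transmitter T6: 0.25 × 0.225 = 0.05625
  Transmitter T2: 0.12125 × 0.012 = 0.001455
  Transmitter T4: 0.30375 × 0.118 = 0.0358425
Sum = 0.0967975.
The ratio is 0.001455 / 0.00325 (the normalizer cancels) = 0.448.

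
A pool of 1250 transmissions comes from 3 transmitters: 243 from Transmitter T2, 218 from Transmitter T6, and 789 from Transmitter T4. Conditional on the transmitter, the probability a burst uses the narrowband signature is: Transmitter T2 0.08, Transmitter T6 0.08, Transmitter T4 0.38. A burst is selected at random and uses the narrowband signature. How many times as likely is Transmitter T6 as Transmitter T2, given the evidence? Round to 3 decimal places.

0.897

By Bayes' rule, posterior ∝ prior × likelihood:
  Transmitter T2: 0.1944 × 0.08 = 0.015552
  Transmitter T6: 0.1744 × 0.08 = 0.013952
  Transmitter T4: 0.6312 × 0.38 = 0.239856
Sum = 0.26936.
The ratio is 0.013952 / 0.015552 (the normalizer cancels) = 0.897.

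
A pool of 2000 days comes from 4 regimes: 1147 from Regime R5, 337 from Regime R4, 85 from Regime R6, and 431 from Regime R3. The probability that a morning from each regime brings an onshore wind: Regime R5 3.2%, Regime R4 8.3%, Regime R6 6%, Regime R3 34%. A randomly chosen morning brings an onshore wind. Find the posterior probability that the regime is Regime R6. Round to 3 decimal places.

Compute prior × likelihood for every hypothesis:
  Regime R5: 0.5735 × 0.032 = 0.018352
  Regime R4: 0.1685 × 0.083 = 0.0139855
  Regime R6: 0.0425 × 0.06 = 0.00255
  Regime R3: 0.2155 × 0.34 = 0.07327
Sum = 0.1081575.
P(Regime R6 | evidence) = 0.00255 / 0.1081575 ≈ 0.024.

0.024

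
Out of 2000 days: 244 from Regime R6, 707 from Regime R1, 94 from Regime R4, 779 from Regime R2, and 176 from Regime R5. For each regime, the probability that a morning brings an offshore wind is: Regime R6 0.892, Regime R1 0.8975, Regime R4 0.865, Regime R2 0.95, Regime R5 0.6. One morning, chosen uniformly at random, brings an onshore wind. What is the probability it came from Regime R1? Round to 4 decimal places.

Taking complements, P(onshore | each) = Regime R6 0.108, Regime R1 0.1025, Regime R4 0.135, Regime R2 0.05, Regime R5 0.4.
By Bayes' rule, posterior ∝ prior × likelihood:
  Regime R6: 0.122 × 0.108 = 0.013176
  Regime R1: 0.3535 × 0.1025 = 0.03623375
  Regime R4: 0.047 × 0.135 = 0.006345
  Regime R2: 0.3895 × 0.05 = 0.019475
  Regime R5: 0.088 × 0.4 = 0.0352
Total = 0.11042975.
P(Regime R1 | evidence) = 0.03623375 / 0.11042975 ≈ 0.3281.

0.3281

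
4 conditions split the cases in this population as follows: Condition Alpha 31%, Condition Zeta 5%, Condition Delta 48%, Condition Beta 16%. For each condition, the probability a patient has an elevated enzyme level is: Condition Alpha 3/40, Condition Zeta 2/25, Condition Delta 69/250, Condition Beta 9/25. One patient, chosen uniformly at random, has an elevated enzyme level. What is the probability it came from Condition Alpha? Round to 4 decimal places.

0.1070

By Bayes' rule, posterior ∝ prior × likelihood:
  Condition Alpha: 0.31 × 0.075 = 0.02325
  Condition Zeta: 0.05 × 0.08 = 0.004
  Condition Delta: 0.48 × 0.276 = 0.13248
  Condition Beta: 0.16 × 0.36 = 0.0576
Total = 0.21733.
P(Condition Alpha | evidence) = 0.02325 / 0.21733 ≈ 0.1070.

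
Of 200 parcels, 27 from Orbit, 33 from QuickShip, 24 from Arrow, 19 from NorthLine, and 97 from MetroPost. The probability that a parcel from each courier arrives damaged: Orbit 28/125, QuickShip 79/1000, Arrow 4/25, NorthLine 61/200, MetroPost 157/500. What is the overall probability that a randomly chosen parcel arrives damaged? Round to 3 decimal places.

By Bayes' rule, posterior ∝ prior × likelihood:
  Orbit: 0.135 × 0.224 = 0.03024
  QuickShip: 0.165 × 0.079 = 0.013035
  Arrow: 0.12 × 0.16 = 0.0192
  NorthLine: 0.095 × 0.305 = 0.028975
  MetroPost: 0.485 × 0.314 = 0.15229
P(damaged) = 0.03024 + 0.013035 + 0.0192 + 0.028975 + 0.15229 = 0.24374 → 0.244.

0.244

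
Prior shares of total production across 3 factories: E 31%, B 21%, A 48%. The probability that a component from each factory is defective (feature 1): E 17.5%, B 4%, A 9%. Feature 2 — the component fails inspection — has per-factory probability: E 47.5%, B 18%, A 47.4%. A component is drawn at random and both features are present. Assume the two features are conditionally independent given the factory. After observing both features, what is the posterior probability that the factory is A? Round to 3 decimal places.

Prior × likelihood for each hypothesis:
  E: 0.31 × 0.175 × 0.475 = 0.02576875
  B: 0.21 × 0.04 × 0.18 = 0.001512
  A: 0.48 × 0.09 × 0.474 = 0.0204768
Sum = 0.04775755.
P(A | evidence) = 0.0204768 / 0.04775755 ≈ 0.429.

0.429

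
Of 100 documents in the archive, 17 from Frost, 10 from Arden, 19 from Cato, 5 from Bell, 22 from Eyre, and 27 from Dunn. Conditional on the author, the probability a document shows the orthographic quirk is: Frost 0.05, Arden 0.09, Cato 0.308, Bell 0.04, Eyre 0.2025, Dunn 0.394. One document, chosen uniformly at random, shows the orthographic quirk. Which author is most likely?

Unnormalized posteriors (prior × likelihood):
  Frost: 0.17 × 0.05 = 0.0085
  Arden: 0.1 × 0.09 = 0.009
  Cato: 0.19 × 0.308 = 0.05852
  Bell: 0.05 × 0.04 = 0.002
  Eyre: 0.22 × 0.2025 = 0.04455
  Dunn: 0.27 × 0.394 = 0.10638
Sum = 0.22895.
Largest term belongs to Dunn, so Dunn is most probable.

Dunn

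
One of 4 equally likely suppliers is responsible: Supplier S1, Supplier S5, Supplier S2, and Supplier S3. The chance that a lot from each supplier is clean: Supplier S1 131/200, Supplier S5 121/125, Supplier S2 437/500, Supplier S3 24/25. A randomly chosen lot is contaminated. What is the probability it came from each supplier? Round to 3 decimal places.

Supplier S1 0.635, Supplier S5 0.059, Supplier S2 0.232, Supplier S3 0.074

Taking complements, P(contaminated | each) = Supplier S1 0.345, Supplier S5 0.032, Supplier S2 0.126, Supplier S3 0.04.
Since the prior is uniform, the posterior is proportional to the likelihood:
  Supplier S1: 0.345
  Supplier S5: 0.032
  Supplier S2: 0.126
  Supplier S3: 0.04
Sum = 0.543.
P(Supplier S1 | contaminated) = 0.345/0.543 ≈ 0.635
P(Supplier S5 | contaminated) = 0.032/0.543 ≈ 0.059
P(Supplier S2 | contaminated) = 0.126/0.543 ≈ 0.232
P(Supplier S3 | contaminated) = 0.04/0.543 ≈ 0.074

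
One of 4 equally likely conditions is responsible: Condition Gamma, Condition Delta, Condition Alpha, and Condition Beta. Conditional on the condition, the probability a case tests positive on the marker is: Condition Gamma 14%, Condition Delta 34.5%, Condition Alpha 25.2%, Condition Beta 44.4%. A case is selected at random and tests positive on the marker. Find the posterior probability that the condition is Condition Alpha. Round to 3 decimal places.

Since the prior is uniform, the posterior is proportional to the likelihood:
  Condition Gamma: 0.14
  Condition Delta: 0.345
  Condition Alpha: 0.252
  Condition Beta: 0.444
Total = 1.181.
P(Condition Alpha | evidence) = 0.252 / 1.181 ≈ 0.213.

0.213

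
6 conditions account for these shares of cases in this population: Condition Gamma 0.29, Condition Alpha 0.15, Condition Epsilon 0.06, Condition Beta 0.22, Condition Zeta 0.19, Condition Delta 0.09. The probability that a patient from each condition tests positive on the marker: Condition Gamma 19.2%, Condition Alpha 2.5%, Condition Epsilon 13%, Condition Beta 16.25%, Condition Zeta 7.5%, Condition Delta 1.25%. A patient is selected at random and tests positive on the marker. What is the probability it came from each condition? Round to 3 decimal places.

Condition Gamma 0.470, Condition Alpha 0.032, Condition Epsilon 0.066, Condition Beta 0.302, Condition Zeta 0.120, Condition Delta 0.010

Prior × likelihood for each hypothesis:
  Condition Gamma: 0.29 × 0.192 = 0.05568
  Condition Alpha: 0.15 × 0.025 = 0.00375
  Condition Epsilon: 0.06 × 0.13 = 0.0078
  Condition Beta: 0.22 × 0.1625 = 0.03575
  Condition Zeta: 0.19 × 0.075 = 0.01425
  Condition Delta: 0.09 × 0.0125 = 0.001125
Total = 0.118355.
P(Condition Gamma | marker-positive) = 0.05568/0.118355 ≈ 0.470
P(Condition Alpha | marker-positive) = 0.00375/0.118355 ≈ 0.032
P(Condition Epsilon | marker-positive) = 0.0078/0.118355 ≈ 0.066
P(Condition Beta | marker-positive) = 0.03575/0.118355 ≈ 0.302
P(Condition Zeta | marker-positive) = 0.01425/0.118355 ≈ 0.120
P(Condition Delta | marker-positive) = 0.001125/0.118355 ≈ 0.010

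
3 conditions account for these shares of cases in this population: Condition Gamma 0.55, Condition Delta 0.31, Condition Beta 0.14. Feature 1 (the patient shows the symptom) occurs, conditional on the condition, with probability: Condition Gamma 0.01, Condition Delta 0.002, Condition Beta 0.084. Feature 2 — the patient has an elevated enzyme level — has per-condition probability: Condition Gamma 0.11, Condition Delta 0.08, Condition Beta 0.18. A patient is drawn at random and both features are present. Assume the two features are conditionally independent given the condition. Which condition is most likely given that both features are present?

Unnormalized posteriors (prior × likelihood):
  Condition Gamma: 0.55 × 0.01 × 0.11 = 0.000605
  Condition Delta: 0.31 × 0.002 × 0.08 = 0.0000496
  Condition Beta: 0.14 × 0.084 × 0.18 = 0.0021168
Normalizing constant = 0.0027714.
Largest term belongs to Condition Beta, so Condition Beta is most probable.

Condition Beta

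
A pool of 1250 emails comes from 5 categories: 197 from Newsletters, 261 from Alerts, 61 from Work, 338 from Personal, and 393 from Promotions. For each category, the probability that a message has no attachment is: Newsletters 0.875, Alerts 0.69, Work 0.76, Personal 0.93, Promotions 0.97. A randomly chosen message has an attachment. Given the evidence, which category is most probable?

Taking complements, P(attachment | each) = Newsletters 0.125, Alerts 0.31, Work 0.24, Personal 0.07, Promotions 0.03.
By Bayes' rule, posterior ∝ prior × likelihood:
  Newsletters: 0.1576 × 0.125 = 0.0197
  Alerts: 0.2088 × 0.31 = 0.064728
  Work: 0.0488 × 0.24 = 0.011712
  Personal: 0.2704 × 0.07 = 0.018928
  Promotions: 0.3144 × 0.03 = 0.009432
Normalizing constant = 0.1245.
Largest term belongs to Alerts, so Alerts is most probable.

Alerts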